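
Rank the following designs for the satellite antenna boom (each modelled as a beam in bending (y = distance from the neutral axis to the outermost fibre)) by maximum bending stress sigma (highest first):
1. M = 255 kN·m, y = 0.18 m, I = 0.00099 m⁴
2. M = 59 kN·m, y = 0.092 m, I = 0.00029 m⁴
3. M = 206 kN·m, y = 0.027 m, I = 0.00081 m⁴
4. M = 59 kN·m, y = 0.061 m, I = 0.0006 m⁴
Model: a beam in bending (y = distance from the neutral axis to the outermost fibre), so sigma = (M·y) / I (SI units).
  Case 1: sigma = (255000 × 0.18) / 0.00099 = 4.636 × 10⁷ Pa = 46.36 MPa
  Case 2: sigma = (59000 × 0.092) / 0.00029 = 1.872 × 10⁷ Pa = 18.72 MPa
  Case 3: sigma = (206000 × 0.027) / 0.00081 = 6.867 × 10⁶ Pa = 6.867 MPa
  Case 4: sigma = (59000 × 0.061) / 0.0006 = 5.998 × 10⁶ Pa = 5.998 MPa
Ordering: 46.36 MPa (case 1) > 18.72 MPa (case 2) > 6.867 MPa (case 3) > 5.998 MPa (case 4)
Final answer: 1, 2, 3, 4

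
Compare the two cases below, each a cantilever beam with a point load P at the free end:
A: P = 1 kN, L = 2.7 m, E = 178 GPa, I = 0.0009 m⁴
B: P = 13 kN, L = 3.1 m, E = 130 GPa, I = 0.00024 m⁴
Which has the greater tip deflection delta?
Model: a cantilever beam with a point load P at the free end, so delta = (P·L^3) / (3·E·I) (SI units).
  A: delta = (1000 × 2.7^3) / (3 × (1.78 × 10¹¹) × 0.0009) = 4.096 × 10⁻⁵ m = 0.04096 mm
  B: delta = (13000 × 3.1^3) / (3 × (1.3 × 10¹¹) × 0.00024) = 0.004138 m = 4.138 mm
4.138 mm > 0.04096 mm, so B is larger.
Final answer: B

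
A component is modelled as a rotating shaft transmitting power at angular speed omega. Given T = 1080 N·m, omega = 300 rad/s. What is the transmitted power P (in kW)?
Model: a rotating shaft transmitting power at angular speed omega, so P = T·omega.
Substitute:
  P = 1080 × 300
  P = 324000 W
Convert: P = 324000 W = 324 kW
Final answer: P = 324 kW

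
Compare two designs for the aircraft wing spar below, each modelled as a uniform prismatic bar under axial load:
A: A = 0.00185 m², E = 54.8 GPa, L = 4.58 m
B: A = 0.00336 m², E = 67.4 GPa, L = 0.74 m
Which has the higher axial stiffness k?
Model: a uniform prismatic bar under axial load, so k = (A·E) / L (SI units).
  A: k = (0.00185 × (5.48 × 10¹⁰)) / 4.58 = 2.214 × 10⁷ N/m = 22.14 MN/m
  B: k = (0.00336 × (6.74 × 10¹⁰)) / 0.74 = 3.06 × 10⁸ N/m = 306 MN/m
306 MN/m > 22.14 MN/m, so B is larger.
Final answer: B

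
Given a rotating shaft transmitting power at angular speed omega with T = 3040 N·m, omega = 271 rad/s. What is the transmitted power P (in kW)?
Model: a rotating shaft transmitting power at angular speed omega, so P = T·omega.
Substitute:
  P = 3040 × 271
  P = 823800 W
Convert: P = 823800 W = 823.8 kW
Final answer: P = 823.8 kW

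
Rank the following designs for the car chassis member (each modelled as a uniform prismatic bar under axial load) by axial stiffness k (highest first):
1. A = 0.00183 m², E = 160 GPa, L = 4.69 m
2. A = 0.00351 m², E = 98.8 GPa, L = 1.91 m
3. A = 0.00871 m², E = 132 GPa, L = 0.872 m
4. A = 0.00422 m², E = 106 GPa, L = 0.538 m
Model: a uniform prismatic bar under axial load, so k = (A·E) / L (SI units).
  Case 1: k = (0.00183 × (1.6 × 10¹¹)) / 4.69 = 6.243 × 10⁷ N/m = 62.43 MN/m
  Case 2: k = (0.00351 × (9.88 × 10¹⁰)) / 1.91 = 1.816 × 10⁸ N/m = 181.6 MN/m
  Case 3: k = (0.00871 × (1.32 × 10¹¹)) / 0.872 = 1.318 × 10⁹ N/m = 1318 MN/m
  Case 4: k = (0.00422 × (1.06 × 10¹¹)) / 0.538 = 8.314 × 10⁸ N/m = 831.4 MN/m
Ordering: 1318 MN/m (case 3) > 831.4 MN/m (case 4) > 181.6 MN/m (case 2) > 62.43 MN/m (case 1)
Final answer: 3, 4, 2, 1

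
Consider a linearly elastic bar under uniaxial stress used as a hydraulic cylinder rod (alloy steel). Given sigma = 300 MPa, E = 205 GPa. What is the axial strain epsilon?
Model: a linearly elastic bar under uniaxial stress, so epsilon = sigma / E.
Convert to SI units:
  sigma = 300 MPa = 3 × 10⁸ Pa
  E = 205 GPa = 2.05 × 10¹¹ Pa
Substitute:
  epsilon = (3 × 10⁸) / (2.05 × 10¹¹)
  epsilon = 0.001463
Final answer: epsilon = 0.001463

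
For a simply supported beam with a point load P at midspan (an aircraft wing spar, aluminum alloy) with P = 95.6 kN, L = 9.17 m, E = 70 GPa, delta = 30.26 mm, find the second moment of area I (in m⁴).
Model: a simply supported beam with a point load P at midspan, so delta = (P·L^3) / (48·E·I).
Solve for I: I = (P·L^3) / (48·delta·E).
Convert to SI units:
  P = 95.6 kN = 95600 N
  E = 70 GPa = 7 × 10¹⁰ Pa
  delta = 30.26 mm = 0.03026 m
Substitute:
  I = (95600 × 9.17^3) / (48 × 0.03026 × (7 × 10¹⁰))
  I = 0.000725 m⁴
Final answer: I = 0.000725 m⁴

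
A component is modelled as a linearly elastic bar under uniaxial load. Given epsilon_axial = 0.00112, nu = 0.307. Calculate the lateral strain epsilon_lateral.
Model: a linearly elastic bar under uniaxial load, so epsilon_lateral = -nu·epsilon_axial.
Substitute:
  epsilon_lateral = -(0.307 × 0.00112)
  epsilon_lateral = -0.0003438
Final answer: epsilon_lateral = -0.0003438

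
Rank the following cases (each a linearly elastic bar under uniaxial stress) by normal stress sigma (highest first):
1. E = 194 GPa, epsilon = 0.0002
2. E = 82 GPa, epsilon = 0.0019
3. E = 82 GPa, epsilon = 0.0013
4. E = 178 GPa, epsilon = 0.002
Model: a linearly elastic bar under uniaxial stress, so sigma = E·epsilon (SI units).
  Case 1: sigma = (1.94 × 10¹¹) × 0.0002 = 3.88 × 10⁷ Pa = 38.8 MPa
  Case 2: sigma = (8.2 × 10¹⁰) × 0.0019 = 1.558 × 10⁸ Pa = 155.8 MPa
  Case 3: sigma = (8.2 × 10¹⁰) × 0.0013 = 1.066 × 10⁸ Pa = 106.6 MPa
  Case 4: sigma = (1.78 × 10¹¹) × 0.002 = 3.56 × 10⁸ Pa = 356 MPa
Ordering: 356 MPa (case 4) > 155.8 MPa (case 2) > 106.6 MPa (case 3) > 38.8 MPa (case 1)
Final answer: 4, 2, 3, 1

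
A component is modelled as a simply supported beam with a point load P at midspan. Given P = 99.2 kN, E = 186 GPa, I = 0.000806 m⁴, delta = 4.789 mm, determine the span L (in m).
Model: a simply supported beam with a point load P at midspan, so delta = (P·L^3) / (48·E·I).
Solve for L: L = ((48·delta·E·I) / P)^(1/3).
Convert to SI units:
  P = 99.2 kN = 99200 N
  E = 186 GPa = 1.86 × 10¹¹ Pa
  delta = 4.789 mm = 0.004789 m
Substitute:
  L = ((48 × 0.004789 × (1.86 × 10¹¹) × 0.000806) / 99200)^(1/3)
  L = 7.03 m
Final answer: L = 7.03 m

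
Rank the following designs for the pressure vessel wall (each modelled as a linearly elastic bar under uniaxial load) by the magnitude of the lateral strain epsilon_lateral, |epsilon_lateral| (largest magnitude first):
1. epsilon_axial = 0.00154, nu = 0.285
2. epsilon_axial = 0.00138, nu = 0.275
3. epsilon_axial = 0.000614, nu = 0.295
Model: a linearly elastic bar under uniaxial load, so epsilon_lateral = -nu·epsilon_axial (SI units).
  Case 1: epsilon_lateral = -(0.285 × 0.00154) = -0.0004389
  Case 2: epsilon_lateral = -(0.275 × 0.00138) = -0.0003795
  Case 3: epsilon_lateral = -(0.295 × 0.000614) = -0.0001811
Ordering by |epsilon_lateral|: 0.0004389 (case 1) > 0.0003795 (case 2) > 0.0001811 (case 3)
Final answer: 1, 2, 3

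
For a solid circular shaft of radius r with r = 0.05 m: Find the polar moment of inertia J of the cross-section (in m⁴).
Model: a solid circular shaft of radius r, so J = (π·r^4) / 2.
Substitute:
  J = (π × 0.05^4) / 2
  J = 9.817 × 10⁻⁶ m⁴
Final answer: J = 9.817 × 10⁻⁶ m⁴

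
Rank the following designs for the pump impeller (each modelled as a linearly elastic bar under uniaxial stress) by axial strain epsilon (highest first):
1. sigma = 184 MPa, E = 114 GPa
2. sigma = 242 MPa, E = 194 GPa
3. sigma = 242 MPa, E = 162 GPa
Model: a linearly elastic bar under uniaxial stress, so epsilon = sigma / E (SI units).
  Case 1: epsilon = (1.84 × 10⁸) / (1.14 × 10¹¹) = 0.001614
  Case 2: epsilon = (2.42 × 10⁸) / (1.94 × 10¹¹) = 0.001247
  Case 3: epsilon = (2.42 × 10⁸) / (1.62 × 10¹¹) = 0.001494
Ordering: 0.001614 (case 1) > 0.001494 (case 3) > 0.001247 (case 2)
Final answer: 1, 3, 2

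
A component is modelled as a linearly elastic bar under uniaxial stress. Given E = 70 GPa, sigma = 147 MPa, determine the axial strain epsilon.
Model: a linearly elastic bar under uniaxial stress, so sigma = E·epsilon.
Solve for epsilon: epsilon = sigma / E.
Convert to SI units:
  E = 70 GPa = 7 × 10¹⁰ Pa
  sigma = 147 MPa = 1.47 × 10⁸ Pa
Substitute:
  epsilon = (1.47 × 10⁸) / (7 × 10¹⁰)
  epsilon = 0.0021
Final answer: epsilon = 0.0021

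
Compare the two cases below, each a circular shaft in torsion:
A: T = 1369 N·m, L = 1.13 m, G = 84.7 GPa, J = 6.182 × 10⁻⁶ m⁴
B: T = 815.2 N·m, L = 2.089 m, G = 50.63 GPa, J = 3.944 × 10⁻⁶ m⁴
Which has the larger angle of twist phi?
Model: a circular shaft in torsion, so phi = (T·L) / (G·J) (SI units).
  A: phi = (1369 × 1.13) / ((8.47 × 10¹⁰) × (6.182 × 10⁻⁶)) = 0.002954 rad = 0.1693°
  B: phi = (815.2 × 2.089) / ((5.063 × 10¹⁰) × (3.944 × 10⁻⁶)) = 0.008528 rad = 0.4886°
0.4886° > 0.1693°, so B is larger.
Final answer: B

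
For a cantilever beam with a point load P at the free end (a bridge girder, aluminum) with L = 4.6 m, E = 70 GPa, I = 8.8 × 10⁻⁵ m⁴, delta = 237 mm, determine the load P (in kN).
Model: a cantilever beam with a point load P at the free end, so delta = (P·L^3) / (3·E·I).
Solve for P: P = (3·delta·E·I) / L^3.
Convert to SI units:
  E = 70 GPa = 7 × 10¹⁰ Pa
  delta = 237 mm = 0.237 m
Substitute:
  P = (3 × 0.237 × (7 × 10¹⁰) × (8.8 × 10⁻⁵)) / 4.6^3
  P = 45000 N
Convert: P = 45000 N = 45 kN
Final answer: P = 45 kN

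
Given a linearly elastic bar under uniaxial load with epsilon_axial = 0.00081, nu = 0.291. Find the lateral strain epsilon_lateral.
Model: a linearly elastic bar under uniaxial load, so epsilon_lateral = -nu·epsilon_axial.
Substitute:
  epsilon_lateral = -(0.291 × 0.00081)
  epsilon_lateral = -0.0002357
Final answer: epsilon_lateral = -0.0002357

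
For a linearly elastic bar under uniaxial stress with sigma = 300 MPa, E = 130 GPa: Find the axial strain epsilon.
Model: a linearly elastic bar under uniaxial stress, so epsilon = sigma / E.
Convert to SI units:
  sigma = 300 MPa = 3 × 10⁸ Pa
  E = 130 GPa = 1.3 × 10¹¹ Pa
Substitute:
  epsilon = (3 × 10⁸) / (1.3 × 10¹¹)
  epsilon = 0.002308
Final answer: epsilon = 0.002308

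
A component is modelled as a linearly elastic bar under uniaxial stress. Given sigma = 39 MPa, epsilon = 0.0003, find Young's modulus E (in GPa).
Model: a linearly elastic bar under uniaxial stress, so epsilon = sigma / E.
Solve for E: E = sigma / epsilon.
Convert to SI units:
  sigma = 39 MPa = 3.9 × 10⁷ Pa
Substitute:
  E = (3.9 × 10⁷) / 0.0003
  E = 1.3 × 10¹¹ Pa
Convert: E = 1.3 × 10¹¹ Pa = 130 GPa
Final answer: E = 130 GPa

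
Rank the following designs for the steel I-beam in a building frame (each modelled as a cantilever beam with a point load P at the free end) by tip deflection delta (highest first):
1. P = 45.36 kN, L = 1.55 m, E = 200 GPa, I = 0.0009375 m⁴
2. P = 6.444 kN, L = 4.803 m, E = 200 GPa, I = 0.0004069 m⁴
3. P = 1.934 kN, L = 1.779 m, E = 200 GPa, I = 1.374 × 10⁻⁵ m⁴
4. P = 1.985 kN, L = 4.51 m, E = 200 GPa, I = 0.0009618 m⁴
Model: a cantilever beam with a point load P at the free end, so delta = (P·L^3) / (3·E·I) (SI units).
  Case 1: delta = (45360 × 1.55^3) / (3 × (2 × 10¹¹) × 0.0009375) = 0.0003003 m = 0.3003 mm
  Case 2: delta = (6444 × 4.803^3) / (3 × (2 × 10¹¹) × 0.0004069) = 0.002925 m = 2.925 mm
  Case 3: delta = (1934 × 1.779^3) / (3 × (2 × 10¹¹) × (1.374 × 10⁻⁵)) = 0.001321 m = 1.321 mm
  Case 4: delta = (1985 × 4.51^3) / (3 × (2 × 10¹¹) × 0.0009618) = 0.0003155 m = 0.3155 mm
Ordering: 2.925 mm (case 2) > 1.321 mm (case 3) > 0.3155 mm (case 4) > 0.3003 mm (case 1)
Final answer: 2, 3, 4, 1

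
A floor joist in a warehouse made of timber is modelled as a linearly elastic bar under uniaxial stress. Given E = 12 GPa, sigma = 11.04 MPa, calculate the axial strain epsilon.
Model: a linearly elastic bar under uniaxial stress, so sigma = E·epsilon.
Solve for epsilon: epsilon = sigma / E.
Convert to SI units:
  E = 12 GPa = 1.2 × 10¹⁰ Pa
  sigma = 11.04 MPa = 1.104 × 10⁷ Pa
Substitute:
  epsilon = (1.104 × 10⁷) / (1.2 × 10¹⁰)
  epsilon = 0.00092
Final answer: epsilon = 0.00092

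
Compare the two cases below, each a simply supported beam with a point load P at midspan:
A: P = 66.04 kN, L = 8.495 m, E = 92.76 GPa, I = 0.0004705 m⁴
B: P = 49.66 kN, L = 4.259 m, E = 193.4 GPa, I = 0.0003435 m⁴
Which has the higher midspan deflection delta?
Model: a simply supported beam with a point load P at midspan, so delta = (P·L^3) / (48·E·I) (SI units).
  A: delta = (66040 × 8.495^3) / (48 × (9.276 × 10¹⁰) × 0.0004705) = 0.01933 m = 19.33 mm
  B: delta = (49660 × 4.259^3) / (48 × (1.934 × 10¹¹) × 0.0003435) = 0.001203 m = 1.203 mm
19.33 mm > 1.203 mm, so A is larger.
Final answer: A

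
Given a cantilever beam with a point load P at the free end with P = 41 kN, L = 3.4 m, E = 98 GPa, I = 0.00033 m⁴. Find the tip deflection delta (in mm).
Model: a cantilever beam with a point load P at the free end, so delta = (P·L^3) / (3·E·I).
Convert to SI units:
  P = 41 kN = 41000 N
  E = 98 GPa = 9.8 × 10¹⁰ Pa
Substitute:
  delta = (41000 × 3.4^3) / (3 × (9.8 × 10¹⁰) × 0.00033)
  delta = 0.01661 m
Convert: delta = 0.01661 m = 16.61 mm
Final answer: delta = 16.61 mm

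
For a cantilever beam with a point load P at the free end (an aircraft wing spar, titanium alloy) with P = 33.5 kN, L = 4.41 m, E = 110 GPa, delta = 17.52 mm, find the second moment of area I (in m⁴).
Model: a cantilever beam with a point load P at the free end, so delta = (P·L^3) / (3·E·I).
Solve for I: I = (P·L^3) / (3·delta·E).
Convert to SI units:
  P = 33.5 kN = 33500 N
  E = 110 GPa = 1.1 × 10¹¹ Pa
  delta = 17.52 mm = 0.01752 m
Substitute:
  I = (33500 × 4.41^3) / (3 × 0.01752 × (1.1 × 10¹¹))
  I = 0.0004969 m⁴
Final answer: I = 0.0004969 m⁴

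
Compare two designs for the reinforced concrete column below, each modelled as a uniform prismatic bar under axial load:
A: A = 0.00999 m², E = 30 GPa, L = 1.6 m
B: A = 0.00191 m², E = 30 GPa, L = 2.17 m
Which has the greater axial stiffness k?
Model: a uniform prismatic bar under axial load, so k = (A·E) / L (SI units).
  A: k = (0.00999 × (3 × 10¹⁰)) / 1.6 = 1.873 × 10⁸ N/m = 187.3 MN/m
  B: k = (0.00191 × (3 × 10¹⁰)) / 2.17 = 2.641 × 10⁷ N/m = 26.41 MN/m
187.3 MN/m > 26.41 MN/m, so A is larger.
Final answer: A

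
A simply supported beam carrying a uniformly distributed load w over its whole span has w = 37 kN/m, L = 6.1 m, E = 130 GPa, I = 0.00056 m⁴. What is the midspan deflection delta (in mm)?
Model: a simply supported beam carrying a uniformly distributed load w over its whole span, so delta = (5·w·L^4) / (384·E·I).
Convert to SI units:
  w = 37 kN/m = 37000 N/m
  E = 130 GPa = 1.3 × 10¹¹ Pa
Substitute:
  delta = (5 × 37000 × 6.1^4) / (384 × (1.3 × 10¹¹) × 0.00056)
  delta = 0.009163 m
Convert: delta = 0.009163 m = 9.163 mm
Final answer: delta = 9.163 mm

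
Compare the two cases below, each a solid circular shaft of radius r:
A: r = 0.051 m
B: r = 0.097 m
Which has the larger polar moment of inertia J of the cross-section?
Model: a solid circular shaft of radius r, so J = (π·r^4) / 2 (SI units).
  A: J = (π × 0.051^4) / 2 = 1.063 × 10⁻⁵ m⁴
  B: J = (π × 0.097^4) / 2 = 0.0001391 m⁴
0.0001391 m⁴ > 1.063 × 10⁻⁵ m⁴, so B is larger.
Final answer: B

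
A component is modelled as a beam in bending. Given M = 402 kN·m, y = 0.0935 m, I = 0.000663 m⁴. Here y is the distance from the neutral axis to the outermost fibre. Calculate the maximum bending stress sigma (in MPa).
Model: a beam in bending, so sigma = (M·y) / I.
Convert to SI units:
  M = 402 kN·m = 402000 N·m
Substitute:
  sigma = (402000 × 0.0935) / 0.000663
  sigma = 5.669 × 10⁷ Pa
Convert: sigma = 5.669 × 10⁷ Pa = 56.69 MPa
Final answer: sigma = 56.69 MPa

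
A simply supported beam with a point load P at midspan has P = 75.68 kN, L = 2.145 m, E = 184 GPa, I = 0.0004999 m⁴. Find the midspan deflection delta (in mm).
Model: a simply supported beam with a point load P at midspan, so delta = (P·L^3) / (48·E·I).
Convert to SI units:
  P = 75.68 kN = 75680 N
  E = 184 GPa = 1.84 × 10¹¹ Pa
Substitute:
  delta = (75680 × 2.145^3) / (48 × (1.84 × 10¹¹) × 0.0004999)
  delta = 0.0001692 m
Convert: delta = 0.0001692 m = 0.1692 mm
Final answer: delta = 0.1692 mm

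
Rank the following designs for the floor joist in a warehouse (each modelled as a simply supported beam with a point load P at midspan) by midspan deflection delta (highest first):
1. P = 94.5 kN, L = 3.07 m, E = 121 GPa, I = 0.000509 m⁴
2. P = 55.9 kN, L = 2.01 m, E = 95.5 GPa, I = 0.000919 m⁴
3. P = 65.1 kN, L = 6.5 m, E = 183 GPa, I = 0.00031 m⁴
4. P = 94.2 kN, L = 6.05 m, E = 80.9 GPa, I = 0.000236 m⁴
Model: a simply supported beam with a point load P at midspan, so delta = (P·L^3) / (48·E·I) (SI units).
  Case 1: delta = (94500 × 3.07^3) / (48 × (1.21 × 10¹¹) × 0.000509) = 0.0009249 m = 0.9249 mm
  Case 2: delta = (55900 × 2.01^3) / (48 × (9.55 × 10¹⁰) × 0.000919) = 0.0001078 m = 0.1078 mm
  Case 3: delta = (65100 × 6.5^3) / (48 × (1.83 × 10¹¹) × 0.00031) = 0.006565 m = 6.565 mm
  Case 4: delta = (94200 × 6.05^3) / (48 × (8.09 × 10¹⁰) × 0.000236) = 0.02276 m = 22.76 mm
Ordering: 22.76 mm (case 4) > 6.565 mm (case 3) > 0.9249 mm (case 1) > 0.1078 mm (case 2)
Final answer: 4, 3, 1, 2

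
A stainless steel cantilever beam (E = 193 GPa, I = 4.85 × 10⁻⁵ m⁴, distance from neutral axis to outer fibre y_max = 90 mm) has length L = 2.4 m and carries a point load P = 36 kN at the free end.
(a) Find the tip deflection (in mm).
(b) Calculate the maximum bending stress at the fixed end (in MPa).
(a) Tip deflection of a cantilever with an end point load: δ = P·L^3 / (3·E·I). Convert P = 36 kN = 36000 N, E = 193 GPa = 1.93 × 10¹¹ Pa.
  δ = (36000 × 2.4^3) / (3 × (1.93 × 10¹¹) × (4.85 × 10⁻⁵)) = 0.01772 m = 17.72 mm
(b) Maximum bending moment at the fixed end: M = P·L = 36000 × 2.4 = 86400 N·m. Convert y_max = 90 mm = 0.09 m.
  σ = M·y_max / I = (86400 × 0.09) / (4.85 × 10⁻⁵) = 1.603 × 10⁸ Pa = 160.3 MPa
Final answer: (a) δ = 17.72 mm, (b) σ = 160.3 MPa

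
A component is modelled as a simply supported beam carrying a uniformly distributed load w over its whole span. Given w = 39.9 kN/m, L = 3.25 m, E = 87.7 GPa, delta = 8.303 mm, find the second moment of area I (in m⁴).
Model: a simply supported beam carrying a uniformly distributed load w over its whole span, so delta = (5·w·L^4) / (384·E·I).
Solve for I: I = (5·w·L^4) / (384·delta·E).
Convert to SI units:
  w = 39.9 kN/m = 39900 N/m
  E = 87.7 GPa = 8.77 × 10¹⁰ Pa
  delta = 8.303 mm = 0.008303 m
Substitute:
  I = (5 × 39900 × 3.25^4) / (384 × 0.008303 × (8.77 × 10¹⁰))
  I = 7.96 × 10⁻⁵ m⁴
Final answer: I = 7.96 × 10⁻⁵ m⁴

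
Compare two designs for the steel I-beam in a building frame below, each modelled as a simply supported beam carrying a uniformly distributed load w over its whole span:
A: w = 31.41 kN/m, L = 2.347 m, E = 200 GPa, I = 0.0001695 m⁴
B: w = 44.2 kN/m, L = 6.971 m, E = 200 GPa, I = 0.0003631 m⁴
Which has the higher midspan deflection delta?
Model: a simply supported beam carrying a uniformly distributed load w over its whole span, so delta = (5·w·L^4) / (384·E·I) (SI units).
  A: delta = (5 × 31410 × 2.347^4) / (384 × (2 × 10¹¹) × 0.0001695) = 0.0003661 m = 0.3661 mm
  B: delta = (5 × 44200 × 6.971^4) / (384 × (2 × 10¹¹) × 0.0003631) = 0.01871 m = 18.71 mm
18.71 mm > 0.3661 mm, so B is larger.
Final answer: B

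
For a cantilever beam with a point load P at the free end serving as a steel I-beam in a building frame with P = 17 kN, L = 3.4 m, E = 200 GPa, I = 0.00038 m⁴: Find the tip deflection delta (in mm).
Model: a cantilever beam with a point load P at the free end, so delta = (P·L^3) / (3·E·I).
Convert to SI units:
  P = 17 kN = 17000 N
  E = 200 GPa = 2 × 10¹¹ Pa
Substitute:
  delta = (17000 × 3.4^3) / (3 × (2 × 10¹¹) × 0.00038)
  delta = 0.002931 m
Convert: delta = 0.002931 m = 2.931 mm
Final answer: delta = 2.931 mm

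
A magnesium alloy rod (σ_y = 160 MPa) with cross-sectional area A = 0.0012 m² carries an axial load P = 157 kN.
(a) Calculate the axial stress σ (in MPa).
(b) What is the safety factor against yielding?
(a) Axial stress σ = P/A. Convert P = 157 kN = 157000 N.
  σ = 157000 / 0.0012 = 1.308 × 10⁸ Pa = 130.8 MPa
(b) Safety factor SF = σ_y/σ = 160 / 130.8 = 1.223
Final answer: (a) σ = 130.8 MPa, (b) SF = 1.223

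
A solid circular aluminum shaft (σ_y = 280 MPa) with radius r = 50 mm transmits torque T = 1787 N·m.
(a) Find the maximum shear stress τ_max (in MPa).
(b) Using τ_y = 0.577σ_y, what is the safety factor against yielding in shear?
(a) For a solid circular shaft, τ_max = T·r/J with J = π·r^4/2, i.e. τ_max = 2·T / (π·r^3). Convert r = 50 mm = 0.05 m.
  τ_max = (2 × 1787) / (π × 0.05^3) = 9.101 × 10⁶ Pa = 9.101 MPa
(b) τ_y = 0.577 × 280 = 161.56 MPa
  SF = τ_y/τ_max = 161.56 / 9.101 = 17.75
Final answer: (a) τ_max = 9.101 MPa, (b) SF = 17.75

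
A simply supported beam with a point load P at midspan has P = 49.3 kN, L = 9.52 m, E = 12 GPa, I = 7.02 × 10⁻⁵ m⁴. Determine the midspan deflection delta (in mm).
Model: a simply supported beam with a point load P at midspan, so delta = (P·L^3) / (48·E·I).
Convert to SI units:
  P = 49.3 kN = 49300 N
  E = 12 GPa = 1.2 × 10¹⁰ Pa
Substitute:
  delta = (49300 × 9.52^3) / (48 × (1.2 × 10¹⁰) × (7.02 × 10⁻⁵))
  delta = 1.052 m
Convert: delta = 1.052 m = 1052 mm
Final answer: delta = 1052 mm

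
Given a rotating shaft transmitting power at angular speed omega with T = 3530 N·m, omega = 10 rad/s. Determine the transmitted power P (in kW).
Model: a rotating shaft transmitting power at angular speed omega, so P = T·omega.
Substitute:
  P = 3530 × 10
  P = 35300 W
Convert: P = 35300 W = 35.3 kW
Final answer: P = 35.3 kW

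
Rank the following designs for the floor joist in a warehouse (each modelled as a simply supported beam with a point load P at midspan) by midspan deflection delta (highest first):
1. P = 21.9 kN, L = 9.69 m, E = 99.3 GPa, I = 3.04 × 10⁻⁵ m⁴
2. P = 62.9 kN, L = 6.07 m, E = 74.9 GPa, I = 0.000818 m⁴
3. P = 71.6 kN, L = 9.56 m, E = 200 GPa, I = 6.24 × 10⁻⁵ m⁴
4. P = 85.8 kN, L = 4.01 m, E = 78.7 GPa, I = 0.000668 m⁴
Model: a simply supported beam with a point load P at midspan, so delta = (P·L^3) / (48·E·I) (SI units).
  Case 1: delta = (21900 × 9.69^3) / (48 × (9.93 × 10¹⁰) × (3.04 × 10⁻⁵)) = 0.1375 m = 137.5 mm
  Case 2: delta = (62900 × 6.07^3) / (48 × (7.49 × 10¹⁰) × 0.000818) = 0.004783 m = 4.783 mm
  Case 3: delta = (71600 × 9.56^3) / (48 × (2 × 10¹¹) × (6.24 × 10⁻⁵)) = 0.1044 m = 104.4 mm
  Case 4: delta = (85800 × 4.01^3) / (48 × (7.87 × 10¹⁰) × 0.000668) = 0.002192 m = 2.192 mm
Ordering: 137.5 mm (case 1) > 104.4 mm (case 3) > 4.783 mm (case 2) > 2.192 mm (case 4)
Final answer: 1, 3, 2, 4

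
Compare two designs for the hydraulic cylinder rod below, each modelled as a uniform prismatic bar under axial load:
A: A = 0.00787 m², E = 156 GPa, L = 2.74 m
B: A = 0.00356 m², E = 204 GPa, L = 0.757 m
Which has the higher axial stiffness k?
Model: a uniform prismatic bar under axial load, so k = (A·E) / L (SI units).
  A: k = (0.00787 × (1.56 × 10¹¹)) / 2.74 = 4.481 × 10⁸ N/m = 448.1 MN/m
  B: k = (0.00356 × (2.04 × 10¹¹)) / 0.757 = 9.594 × 10⁸ N/m = 959.4 MN/m
959.4 MN/m > 448.1 MN/m, so B is larger.
Final answer: B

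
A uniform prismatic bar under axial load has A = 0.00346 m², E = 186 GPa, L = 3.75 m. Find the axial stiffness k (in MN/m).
Model: a uniform prismatic bar under axial load, so k = (A·E) / L.
Convert to SI units:
  E = 186 GPa = 1.86 × 10¹¹ Pa
Substitute:
  k = (0.00346 × (1.86 × 10¹¹)) / 3.75
  k = 1.716 × 10⁸ N/m
Convert: k = 1.716 × 10⁸ N/m = 171.6 MN/m
Final answer: k = 171.6 MN/m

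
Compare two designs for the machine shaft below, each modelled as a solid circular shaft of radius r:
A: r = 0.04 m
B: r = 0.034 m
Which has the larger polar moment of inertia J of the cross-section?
Model: a solid circular shaft of radius r, so J = (π·r^4) / 2 (SI units).
  A: J = (π × 0.04^4) / 2 = 4.021 × 10⁻⁶ m⁴
  B: J = (π × 0.034^4) / 2 = 2.099 × 10⁻⁶ m⁴
4.021 × 10⁻⁶ m⁴ > 2.099 × 10⁻⁶ m⁴, so A is larger.
Final answer: A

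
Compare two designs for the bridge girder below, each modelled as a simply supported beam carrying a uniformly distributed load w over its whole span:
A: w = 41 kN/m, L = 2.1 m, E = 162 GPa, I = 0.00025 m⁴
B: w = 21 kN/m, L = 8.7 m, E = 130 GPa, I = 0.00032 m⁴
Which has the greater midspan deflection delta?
Model: a simply supported beam carrying a uniformly distributed load w over its whole span, so delta = (5·w·L^4) / (384·E·I) (SI units).
  A: delta = (5 × 41000 × 2.1^4) / (384 × (1.62 × 10¹¹) × 0.00025) = 0.0002564 m = 0.2564 mm
  B: delta = (5 × 21000 × 8.7^4) / (384 × (1.3 × 10¹¹) × 0.00032) = 0.03766 m = 37.66 mm
37.66 mm > 0.2564 mm, so B is larger.
Final answer: B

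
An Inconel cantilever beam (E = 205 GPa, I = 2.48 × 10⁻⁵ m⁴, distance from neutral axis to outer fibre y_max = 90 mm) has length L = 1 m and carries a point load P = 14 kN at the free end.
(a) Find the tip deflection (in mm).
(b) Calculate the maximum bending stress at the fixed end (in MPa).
(a) Tip deflection of a cantilever with an end point load: δ = P·L^3 / (3·E·I). Convert P = 14 kN = 14000 N, E = 205 GPa = 2.05 × 10¹¹ Pa.
  δ = (14000 × 1^3) / (3 × (2.05 × 10¹¹) × (2.48 × 10⁻⁵)) = 0.0009179 m = 0.9179 mm
(b) Maximum bending moment at the fixed end: M = P·L = 14000 × 1 = 14000 N·m. Convert y_max = 90 mm = 0.09 m.
  σ = M·y_max / I = (14000 × 0.09) / (2.48 × 10⁻⁵) = 5.081 × 10⁷ Pa = 50.81 MPa
Final answer: (a) δ = 0.9179 mm, (b) σ = 50.81 MPa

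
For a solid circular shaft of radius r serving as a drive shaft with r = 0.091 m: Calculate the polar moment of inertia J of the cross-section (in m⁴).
Model: a solid circular shaft of radius r, so J = (π·r^4) / 2.
Substitute:
  J = (π × 0.091^4) / 2
  J = 0.0001077 m⁴
Final answer: J = 0.0001077 m⁴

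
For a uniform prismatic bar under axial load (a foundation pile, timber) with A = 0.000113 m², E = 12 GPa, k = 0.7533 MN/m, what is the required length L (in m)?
Model: a uniform prismatic bar under axial load, so k = (A·E) / L.
Solve for L: L = (A·E) / k.
Convert to SI units:
  E = 12 GPa = 1.2 × 10¹⁰ Pa
  k = 0.7533 MN/m = 753300 N/m
Substitute:
  L = (0.000113 × (1.2 × 10¹⁰)) / 753300
  L = 1.8 m
Final answer: L = 1.8 m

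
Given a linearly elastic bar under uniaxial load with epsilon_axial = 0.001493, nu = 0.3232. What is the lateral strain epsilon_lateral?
Model: a linearly elastic bar under uniaxial load, so epsilon_lateral = -nu·epsilon_axial.
Substitute:
  epsilon_lateral = -(0.3232 × 0.001493)
  epsilon_lateral = -0.0004825
Final answer: epsilon_lateral = -0.0004825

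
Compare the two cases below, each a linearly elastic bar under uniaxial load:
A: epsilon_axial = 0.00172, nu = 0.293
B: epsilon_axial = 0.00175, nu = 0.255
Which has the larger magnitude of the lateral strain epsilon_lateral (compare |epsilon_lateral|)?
Model: a linearly elastic bar under uniaxial load, so epsilon_lateral = -nu·epsilon_axial (SI units).
  A: epsilon_lateral = -(0.293 × 0.00172) = -0.000504
  B: epsilon_lateral = -(0.255 × 0.00175) = -0.0004463
|epsilon_lateral|: A = 0.000504, B = 0.0004463, so A is larger in magnitude.
Final answer: A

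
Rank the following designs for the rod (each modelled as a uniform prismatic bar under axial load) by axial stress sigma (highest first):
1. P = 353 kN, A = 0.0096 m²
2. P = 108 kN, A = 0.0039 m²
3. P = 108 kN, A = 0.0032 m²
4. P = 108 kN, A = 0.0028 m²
Model: a uniform prismatic bar under axial load, so sigma = P / A (SI units).
  Case 1: sigma = 353000 / 0.0096 = 3.677 × 10⁷ Pa = 36.77 MPa
  Case 2: sigma = 108000 / 0.0039 = 2.769 × 10⁷ Pa = 27.69 MPa
  Case 3: sigma = 108000 / 0.0032 = 3.375 × 10⁷ Pa = 33.75 MPa
  Case 4: sigma = 108000 / 0.0028 = 3.857 × 10⁷ Pa = 38.57 MPa
Ordering: 38.57 MPa (case 4) > 36.77 MPa (case 1) > 33.75 MPa (case 3) > 27.69 MPa (case 2)
Final answer: 4, 1, 3, 2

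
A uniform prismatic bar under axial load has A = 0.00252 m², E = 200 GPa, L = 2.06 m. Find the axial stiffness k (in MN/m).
Model: a uniform prismatic bar under axial load, so k = (A·E) / L.
Convert to SI units:
  E = 200 GPa = 2 × 10¹¹ Pa
Substitute:
  k = (0.00252 × (2 × 10¹¹)) / 2.06
  k = 2.447 × 10⁸ N/m
Convert: k = 2.447 × 10⁸ N/m = 244.7 MN/m
Final answer: k = 244.7 MN/m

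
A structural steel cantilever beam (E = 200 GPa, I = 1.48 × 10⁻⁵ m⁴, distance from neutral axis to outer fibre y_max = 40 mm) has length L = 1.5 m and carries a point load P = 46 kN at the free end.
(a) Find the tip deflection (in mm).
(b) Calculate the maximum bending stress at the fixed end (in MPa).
(a) Tip deflection of a cantilever with an end point load: δ = P·L^3 / (3·E·I). Convert P = 46 kN = 46000 N, E = 200 GPa = 2 × 10¹¹ Pa.
  δ = (46000 × 1.5^3) / (3 × (2 × 10¹¹) × (1.48 × 10⁻⁵)) = 0.01748 m = 17.48 mm
(b) Maximum bending moment at the fixed end: M = P·L = 46000 × 1.5 = 69000 N·m. Convert y_max = 40 mm = 0.04 m.
  σ = M·y_max / I = (69000 × 0.04) / (1.48 × 10⁻⁵) = 1.865 × 10⁸ Pa = 186.5 MPa
Final answer: (a) δ = 17.48 mm, (b) σ = 186.5 MPa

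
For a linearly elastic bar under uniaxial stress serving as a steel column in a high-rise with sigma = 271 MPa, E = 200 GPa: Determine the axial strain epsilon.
Model: a linearly elastic bar under uniaxial stress, so epsilon = sigma / E.
Convert to SI units:
  sigma = 271 MPa = 2.71 × 10⁸ Pa
  E = 200 GPa = 2 × 10¹¹ Pa
Substitute:
  epsilon = (2.71 × 10⁸) / (2 × 10¹¹)
  epsilon = 0.001355
Final answer: epsilon = 0.001355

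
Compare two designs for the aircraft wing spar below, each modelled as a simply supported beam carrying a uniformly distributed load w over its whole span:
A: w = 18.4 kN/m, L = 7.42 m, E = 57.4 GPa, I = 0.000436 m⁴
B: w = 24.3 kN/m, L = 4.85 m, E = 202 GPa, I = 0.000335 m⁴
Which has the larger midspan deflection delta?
Model: a simply supported beam carrying a uniformly distributed load w over its whole span, so delta = (5·w·L^4) / (384·E·I) (SI units).
  A: delta = (5 × 18400 × 7.42^4) / (384 × (5.74 × 10¹⁰) × 0.000436) = 0.02902 m = 29.02 mm
  B: delta = (5 × 24300 × 4.85^4) / (384 × (2.02 × 10¹¹) × 0.000335) = 0.002587 m = 2.587 mm
29.02 mm > 2.587 mm, so A is larger.
Final answer: A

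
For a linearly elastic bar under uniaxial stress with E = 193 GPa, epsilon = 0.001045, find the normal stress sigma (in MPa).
Model: a linearly elastic bar under uniaxial stress, so epsilon = sigma / E.
Solve for sigma: sigma = epsilon·E.
Convert to SI units:
  E = 193 GPa = 1.93 × 10¹¹ Pa
Substitute:
  sigma = 0.001045 × (1.93 × 10¹¹)
  sigma = 2.017 × 10⁸ Pa
Convert: sigma = 2.017 × 10⁸ Pa = 201.7 MPa
Final answer: sigma = 201.7 MPa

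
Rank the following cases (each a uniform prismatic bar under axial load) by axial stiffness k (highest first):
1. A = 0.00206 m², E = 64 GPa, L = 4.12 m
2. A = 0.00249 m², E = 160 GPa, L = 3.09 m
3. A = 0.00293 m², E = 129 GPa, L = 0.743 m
Model: a uniform prismatic bar under axial load, so k = (A·E) / L (SI units).
  Case 1: k = (0.00206 × (6.4 × 10¹⁰)) / 4.12 = 3.2 × 10⁷ N/m = 32 MN/m
  Case 2: k = (0.00249 × (1.6 × 10¹¹)) / 3.09 = 1.289 × 10⁸ N/m = 128.9 MN/m
  Case 3: k = (0.00293 × (1.29 × 10¹¹)) / 0.743 = 5.087 × 10⁸ N/m = 508.7 MN/m
Ordering: 508.7 MN/m (case 3) > 128.9 MN/m (case 2) > 32 MN/m (case 1)
Final answer: 3, 2, 1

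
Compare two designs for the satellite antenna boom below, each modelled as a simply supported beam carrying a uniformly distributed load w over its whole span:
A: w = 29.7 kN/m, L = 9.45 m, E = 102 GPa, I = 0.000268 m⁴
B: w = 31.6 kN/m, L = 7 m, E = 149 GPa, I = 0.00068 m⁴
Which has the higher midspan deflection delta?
Model: a simply supported beam carrying a uniformly distributed load w over its whole span, so delta = (5·w·L^4) / (384·E·I) (SI units).
  A: delta = (5 × 29700 × 9.45^4) / (384 × (1.02 × 10¹¹) × 0.000268) = 0.1128 m = 112.8 mm
  B: delta = (5 × 31600 × 7^4) / (384 × (1.49 × 10¹¹) × 0.00068) = 0.00975 m = 9.75 mm
112.8 mm > 9.75 mm, so A is larger.
Final answer: A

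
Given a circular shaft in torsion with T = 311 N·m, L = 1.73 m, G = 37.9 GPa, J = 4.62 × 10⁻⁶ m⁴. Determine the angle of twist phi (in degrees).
Model: a circular shaft in torsion, so phi = (T·L) / (G·J).
Convert to SI units:
  G = 37.9 GPa = 3.79 × 10¹⁰ Pa
Substitute:
  phi = (311 × 1.73) / ((3.79 × 10¹⁰) × (4.62 × 10⁻⁶))
  phi = 0.003073 rad
Convert to degrees: phi = 0.003073 × 180/π = 0.1761°
Final answer: phi = 0.1761°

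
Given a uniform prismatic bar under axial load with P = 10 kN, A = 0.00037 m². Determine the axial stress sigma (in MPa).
Model: a uniform prismatic bar under axial load, so sigma = P / A.
Convert to SI units:
  P = 10 kN = 10000 N
Substitute:
  sigma = 10000 / 0.00037
  sigma = 2.703 × 10⁷ Pa
Convert: sigma = 2.703 × 10⁷ Pa = 27.03 MPa
Final answer: sigma = 27.03 MPa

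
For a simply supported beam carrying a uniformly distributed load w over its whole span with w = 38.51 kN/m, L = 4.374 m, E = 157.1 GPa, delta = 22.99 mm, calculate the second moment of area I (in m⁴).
Model: a simply supported beam carrying a uniformly distributed load w over its whole span, so delta = (5·w·L^4) / (384·E·I).
Solve for I: I = (5·w·L^4) / (384·delta·E).
Convert to SI units:
  w = 38.51 kN/m = 38510 N/m
  E = 157.1 GPa = 1.571 × 10¹¹ Pa
  delta = 22.99 mm = 0.02299 m
Substitute:
  I = (5 × 38510 × 4.374^4) / (384 × 0.02299 × (1.571 × 10¹¹))
  I = 5.082 × 10⁻⁵ m⁴
Final answer: I = 5.082 × 10⁻⁵ m⁴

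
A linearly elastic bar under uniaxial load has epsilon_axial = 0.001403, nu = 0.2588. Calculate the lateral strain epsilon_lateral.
Model: a linearly elastic bar under uniaxial load, so epsilon_lateral = -nu·epsilon_axial.
Substitute:
  epsilon_lateral = -(0.2588 × 0.001403)
  epsilon_lateral = -0.0003631
Final answer: epsilon_lateral = -0.0003631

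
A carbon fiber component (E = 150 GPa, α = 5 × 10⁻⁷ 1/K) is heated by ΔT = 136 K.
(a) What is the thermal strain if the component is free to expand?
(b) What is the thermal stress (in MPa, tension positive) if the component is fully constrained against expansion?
(a) Free thermal strain ε_th = α·ΔT = (5 × 10⁻⁷) × 136 = 6.8 × 10⁻⁵
(b) Fully constrained, the expansion is suppressed, so σ = -E·α·ΔT. Convert E = 150 GPa = 1.5 × 10¹¹ Pa.
  σ = -(1.5 × 10¹¹) × (5 × 10⁻⁷) × 136 = -1.02 × 10⁷ Pa = -10.2 MPa (compressive)
Final answer: (a) ε_th = 6.8 × 10⁻⁵, (b) σ = -10.2 MPa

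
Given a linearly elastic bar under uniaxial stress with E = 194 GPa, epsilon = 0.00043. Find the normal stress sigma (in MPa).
Model: a linearly elastic bar under uniaxial stress, so sigma = E·epsilon.
Convert to SI units:
  E = 194 GPa = 1.94 × 10¹¹ Pa
Substitute:
  sigma = (1.94 × 10¹¹) × 0.00043
  sigma = 8.342 × 10⁷ Pa
Convert: sigma = 8.342 × 10⁷ Pa = 83.42 MPa
Final answer: sigma = 83.42 MPa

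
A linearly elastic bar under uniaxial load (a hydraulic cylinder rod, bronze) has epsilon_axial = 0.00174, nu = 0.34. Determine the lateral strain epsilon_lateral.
Model: a linearly elastic bar under uniaxial load, so epsilon_lateral = -nu·epsilon_axial.
Substitute:
  epsilon_lateral = -(0.34 × 0.00174)
  epsilon_lateral = -0.0005916
Final answer: epsilon_lateral = -0.0005916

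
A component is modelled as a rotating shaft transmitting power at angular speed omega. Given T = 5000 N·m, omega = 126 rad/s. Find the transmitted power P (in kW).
Model: a rotating shaft transmitting power at angular speed omega, so P = T·omega.
Substitute:
  P = 5000 × 126
  P = 630000 W
Convert: P = 630000 W = 630 kW
Final answer: P = 630 kW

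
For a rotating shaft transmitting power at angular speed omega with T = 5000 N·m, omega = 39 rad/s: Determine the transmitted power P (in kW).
Model: a rotating shaft transmitting power at angular speed omega, so P = T·omega.
Substitute:
  P = 5000 × 39
  P = 195000 W
Convert: P = 195000 W = 195 kW
Final answer: P = 195 kW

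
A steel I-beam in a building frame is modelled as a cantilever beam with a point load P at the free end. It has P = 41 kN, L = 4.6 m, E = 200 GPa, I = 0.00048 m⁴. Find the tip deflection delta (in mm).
Model: a cantilever beam with a point load P at the free end, so delta = (P·L^3) / (3·E·I).
Convert to SI units:
  P = 41 kN = 41000 N
  E = 200 GPa = 2 × 10¹¹ Pa
Substitute:
  delta = (41000 × 4.6^3) / (3 × (2 × 10¹¹) × 0.00048)
  delta = 0.01386 m
Convert: delta = 0.01386 m = 13.86 mm
Final answer: delta = 13.86 mm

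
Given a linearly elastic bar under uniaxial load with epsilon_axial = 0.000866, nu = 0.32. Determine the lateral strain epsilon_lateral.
Model: a linearly elastic bar under uniaxial load, so epsilon_lateral = -nu·epsilon_axial.
Substitute:
  epsilon_lateral = -(0.32 × 0.000866)
  epsilon_lateral = -0.0002771
Final answer: epsilon_lateral = -0.0002771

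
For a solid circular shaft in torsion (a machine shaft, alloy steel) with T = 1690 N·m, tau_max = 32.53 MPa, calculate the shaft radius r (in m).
Model: a solid circular shaft in torsion, so tau_max = (2·T) / (π·r^3).
Solve for r: r = ((2·T) / (π·tau_max))^(1/3).
Convert to SI units:
  tau_max = 32.53 MPa = 3.253 × 10⁷ Pa
Substitute:
  r = ((2 × 1690) / (π × (3.253 × 10⁷)))^(1/3)
  r = 0.0321 m
Final answer: r = 0.0321 m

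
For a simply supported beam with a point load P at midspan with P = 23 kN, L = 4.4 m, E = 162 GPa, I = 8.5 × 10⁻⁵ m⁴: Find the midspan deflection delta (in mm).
Model: a simply supported beam with a point load P at midspan, so delta = (P·L^3) / (48·E·I).
Convert to SI units:
  P = 23 kN = 23000 N
  E = 162 GPa = 1.62 × 10¹¹ Pa
Substitute:
  delta = (23000 × 4.4^3) / (48 × (1.62 × 10¹¹) × (8.5 × 10⁻⁵))
  delta = 0.002964 m
Convert: delta = 0.002964 m = 2.964 mm
Final answer: delta = 2.964 mm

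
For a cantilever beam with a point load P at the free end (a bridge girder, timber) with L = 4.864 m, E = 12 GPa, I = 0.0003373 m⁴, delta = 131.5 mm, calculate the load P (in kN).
Model: a cantilever beam with a point load P at the free end, so delta = (P·L^3) / (3·E·I).
Solve for P: P = (3·delta·E·I) / L^3.
Convert to SI units:
  E = 12 GPa = 1.2 × 10¹⁰ Pa
  delta = 131.5 mm = 0.1315 m
Substitute:
  P = (3 × 0.1315 × (1.2 × 10¹⁰) × 0.0003373) / 4.864^3
  P = 13880 N
Convert: P = 13880 N = 13.88 kN
Final answer: P = 13.88 kN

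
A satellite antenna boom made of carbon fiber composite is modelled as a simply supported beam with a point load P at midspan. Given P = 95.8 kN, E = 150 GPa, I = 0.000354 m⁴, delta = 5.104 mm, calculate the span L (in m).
Model: a simply supported beam with a point load P at midspan, so delta = (P·L^3) / (48·E·I).
Solve for L: L = ((48·delta·E·I) / P)^(1/3).
Convert to SI units:
  P = 95.8 kN = 95800 N
  E = 150 GPa = 1.5 × 10¹¹ Pa
  delta = 5.104 mm = 0.005104 m
Substitute:
  L = ((48 × 0.005104 × (1.5 × 10¹¹) × 0.000354) / 95800)^(1/3)
  L = 5.14 m
Final answer: L = 5.14 m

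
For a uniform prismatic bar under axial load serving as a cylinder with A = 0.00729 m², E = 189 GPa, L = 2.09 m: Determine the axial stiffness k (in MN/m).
Model: a uniform prismatic bar under axial load, so k = (A·E) / L.
Convert to SI units:
  E = 189 GPa = 1.89 × 10¹¹ Pa
Substitute:
  k = (0.00729 × (1.89 × 10¹¹)) / 2.09
  k = 6.592 × 10⁸ N/m
Convert: k = 6.592 × 10⁸ N/m = 659.2 MN/m
Final answer: k = 659.2 MN/m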